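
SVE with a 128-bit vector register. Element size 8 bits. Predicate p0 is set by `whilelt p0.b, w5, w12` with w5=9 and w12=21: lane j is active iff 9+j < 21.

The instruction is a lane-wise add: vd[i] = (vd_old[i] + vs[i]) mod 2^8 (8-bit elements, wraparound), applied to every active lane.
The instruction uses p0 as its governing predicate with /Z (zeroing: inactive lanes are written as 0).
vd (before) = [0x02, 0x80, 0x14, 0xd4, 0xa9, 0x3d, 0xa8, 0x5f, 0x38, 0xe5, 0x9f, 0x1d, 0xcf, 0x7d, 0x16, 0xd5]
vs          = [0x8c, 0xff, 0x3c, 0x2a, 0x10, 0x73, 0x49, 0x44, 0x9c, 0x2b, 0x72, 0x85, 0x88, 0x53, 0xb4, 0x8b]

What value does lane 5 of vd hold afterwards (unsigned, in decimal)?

lane count: 128 div 8 = 16
whilelt: lane j active iff 9+j < 21 → j < 12 → 12 active
[0] add(0x02,0x8c) = 0x8e
[1] add(0x80,0xff) = 0x7f
[2] add(0x14,0x3c) = 0x50
[3] add(0xd4,0x2a) = 0xfe
[4] add(0xa9,0x10) = 0xb9
[5] add(0x3d,0x73) = 0xb0
[6] add(0xa8,0x49) = 0xf1
[7] add(0x5f,0x44) = 0xa3
[8] add(0x38,0x9c) = 0xd4
[9] add(0xe5,0x2b) = 0x10
[10] add(0x9f,0x72) = 0x11
[11] add(0x1d,0x85) = 0xa2
[12] tail/zero = 0x00
[13] tail/zero = 0x00
[14] tail/zero = 0x00
[15] tail/zero = 0x00

vd[5] = 176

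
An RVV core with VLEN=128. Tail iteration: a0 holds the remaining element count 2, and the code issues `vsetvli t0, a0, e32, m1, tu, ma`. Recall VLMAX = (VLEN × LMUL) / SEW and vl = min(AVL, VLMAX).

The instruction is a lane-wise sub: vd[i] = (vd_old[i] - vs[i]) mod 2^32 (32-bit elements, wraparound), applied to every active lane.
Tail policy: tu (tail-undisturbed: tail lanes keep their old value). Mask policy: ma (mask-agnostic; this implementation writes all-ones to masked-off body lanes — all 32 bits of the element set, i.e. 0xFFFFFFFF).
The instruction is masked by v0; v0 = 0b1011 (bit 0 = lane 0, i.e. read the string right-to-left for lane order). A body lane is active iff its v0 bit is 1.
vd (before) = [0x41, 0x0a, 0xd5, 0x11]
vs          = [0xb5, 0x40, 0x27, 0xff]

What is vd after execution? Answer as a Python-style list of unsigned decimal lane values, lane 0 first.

vd = [4294967180, 4294967242, 213, 17]

VLMAX = VLEN×LMUL/SEW = 128×1/32 = 4
vl = min(AVL, VLMAX) = min(2, 4) = 2
vd[0] sub(0x41,0xb5) -> 0xffffff8c
vd[1] sub(0x0a,0x40) -> 0xffffffca
vd[2] tail/keep -> 0xd5
vd[3] tail/keep -> 0x11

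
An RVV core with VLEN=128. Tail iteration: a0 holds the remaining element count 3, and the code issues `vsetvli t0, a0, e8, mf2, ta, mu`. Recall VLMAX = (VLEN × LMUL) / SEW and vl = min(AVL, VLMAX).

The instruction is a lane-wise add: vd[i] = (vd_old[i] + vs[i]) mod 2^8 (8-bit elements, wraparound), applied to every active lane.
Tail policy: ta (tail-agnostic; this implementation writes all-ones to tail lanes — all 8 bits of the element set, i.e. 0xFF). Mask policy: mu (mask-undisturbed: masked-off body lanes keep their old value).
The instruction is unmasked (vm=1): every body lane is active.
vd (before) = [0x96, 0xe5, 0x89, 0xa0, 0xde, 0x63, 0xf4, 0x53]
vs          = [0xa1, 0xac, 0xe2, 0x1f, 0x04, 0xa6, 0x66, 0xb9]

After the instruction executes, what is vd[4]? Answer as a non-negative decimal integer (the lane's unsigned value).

vd[4] = 255

lanes per group: 128·1/2/8 = 8
vl ← min(3, 8) = 3
lane  0: add(0x96,0xa1) ⇒ 0x37
lane  1: add(0xe5,0xac) ⇒ 0x91
lane  2: add(0x89,0xe2) ⇒ 0x6b
lane  3: tail/ones ⇒ 0xff
lane  4: tail/ones ⇒ 0xff
lane  5: tail/ones ⇒ 0xff
lane  6: tail/ones ⇒ 0xff
lane  7: tail/ones ⇒ 0xff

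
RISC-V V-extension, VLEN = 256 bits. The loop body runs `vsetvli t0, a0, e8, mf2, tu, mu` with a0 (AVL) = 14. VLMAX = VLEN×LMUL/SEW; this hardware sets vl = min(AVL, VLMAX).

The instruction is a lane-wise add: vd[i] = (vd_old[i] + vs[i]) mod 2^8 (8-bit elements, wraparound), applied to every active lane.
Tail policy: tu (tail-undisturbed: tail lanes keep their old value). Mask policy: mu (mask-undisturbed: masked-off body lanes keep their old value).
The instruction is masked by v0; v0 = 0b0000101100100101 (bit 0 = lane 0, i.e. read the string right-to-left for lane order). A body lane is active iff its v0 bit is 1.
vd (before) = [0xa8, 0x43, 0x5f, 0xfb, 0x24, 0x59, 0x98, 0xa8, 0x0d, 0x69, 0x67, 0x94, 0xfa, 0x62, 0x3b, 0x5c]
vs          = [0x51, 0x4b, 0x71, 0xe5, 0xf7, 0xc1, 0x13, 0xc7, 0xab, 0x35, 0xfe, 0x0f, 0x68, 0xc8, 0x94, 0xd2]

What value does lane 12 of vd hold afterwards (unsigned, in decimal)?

VLMAX = VLEN×LMUL/SEW = 256×1/2/8 = 16
vl ← min(14, 16) = 14
[0] add(0xa8,0x51) = 0xf9
[1] mask-off/keep = 0x43
[2] add(0x5f,0x71) = 0xd0
[3] mask-off/keep = 0xfb
[4] mask-off/keep = 0x24
[5] add(0x59,0xc1) = 0x1a
[6] mask-off/keep = 0x98
[7] mask-off/keep = 0xa8
[8] add(0x0d,0xab) = 0xb8
[9] add(0x69,0x35) = 0x9e
[10] mask-off/keep = 0x67
[11] add(0x94,0x0f) = 0xa3
[12] mask-off/keep = 0xfa
[13] mask-off/keep = 0x62
[14] tail/keep = 0x3b
[15] tail/keep = 0x5c

vd[12] = 250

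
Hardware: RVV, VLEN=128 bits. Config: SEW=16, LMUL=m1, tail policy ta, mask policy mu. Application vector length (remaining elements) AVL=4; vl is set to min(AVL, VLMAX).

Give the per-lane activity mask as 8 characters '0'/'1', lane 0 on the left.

VLMAX = VLEN×LMUL/SEW = 128×1/16 = 8
vl = min(AVL, VLMAX) = min(4, 8) = 4
bits (lane 0 leftmost): 11110000

predicate = 11110000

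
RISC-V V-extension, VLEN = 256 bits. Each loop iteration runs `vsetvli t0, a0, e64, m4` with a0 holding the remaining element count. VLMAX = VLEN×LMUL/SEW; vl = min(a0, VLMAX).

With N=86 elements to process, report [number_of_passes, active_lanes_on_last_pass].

[iterations, last_vl] = [6, 6]

VLMAX = VLEN×LMUL/SEW = 256×4/64 = 16
N=86: ⌈86/16⌉ = 6 iters; last vl = 86 − 5×16 = 6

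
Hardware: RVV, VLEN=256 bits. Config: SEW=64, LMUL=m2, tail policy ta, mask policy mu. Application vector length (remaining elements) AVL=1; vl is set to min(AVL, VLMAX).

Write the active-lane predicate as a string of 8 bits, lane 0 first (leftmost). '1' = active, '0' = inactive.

predicate = 10000000

VLMAX = VLEN×LMUL/SEW = 256×2/64 = 8
vl = min(AVL, VLMAX) = min(1, 8) = 1
bits (lane 0 leftmost): 10000000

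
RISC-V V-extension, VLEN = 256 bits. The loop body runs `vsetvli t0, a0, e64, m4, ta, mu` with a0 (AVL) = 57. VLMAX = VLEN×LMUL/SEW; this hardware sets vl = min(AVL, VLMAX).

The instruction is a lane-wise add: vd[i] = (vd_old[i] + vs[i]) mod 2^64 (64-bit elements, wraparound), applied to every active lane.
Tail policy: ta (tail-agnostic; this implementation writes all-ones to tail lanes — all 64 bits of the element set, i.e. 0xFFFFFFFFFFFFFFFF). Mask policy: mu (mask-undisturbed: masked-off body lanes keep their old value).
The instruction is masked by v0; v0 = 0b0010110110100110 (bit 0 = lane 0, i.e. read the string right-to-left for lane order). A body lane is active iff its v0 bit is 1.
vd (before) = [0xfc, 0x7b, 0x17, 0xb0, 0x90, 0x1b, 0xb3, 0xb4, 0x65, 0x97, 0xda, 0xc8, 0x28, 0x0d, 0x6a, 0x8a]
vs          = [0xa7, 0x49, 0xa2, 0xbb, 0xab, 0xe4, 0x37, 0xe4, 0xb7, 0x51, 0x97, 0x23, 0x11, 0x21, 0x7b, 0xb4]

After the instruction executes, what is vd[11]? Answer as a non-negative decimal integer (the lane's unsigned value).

VLMAX = VLEN×LMUL/SEW = 256×4/64 = 16
vl ← min(57, 16) = 16
  i=0: mask-off/keep → 252
  i=1: add(0x7b,0x49) → 196
  i=2: add(0x17,0xa2) → 185
  i=3: mask-off/keep → 176
  i=4: mask-off/keep → 144
  i=5: add(0x1b,0xe4) → 255
  i=6: mask-off/keep → 179
  i=7: add(0xb4,0xe4) → 408
  i=8: add(0x65,0xb7) → 284
  i=9: mask-off/keep → 151
  i=10: add(0xda,0x97) → 369
  i=11: add(0xc8,0x23) → 235
  i=12: mask-off/keep → 40
  i=13: add(0x0d,0x21) → 46
  i=14: mask-off/keep → 106
  i=15: mask-off/keep → 138

vd[11] = 235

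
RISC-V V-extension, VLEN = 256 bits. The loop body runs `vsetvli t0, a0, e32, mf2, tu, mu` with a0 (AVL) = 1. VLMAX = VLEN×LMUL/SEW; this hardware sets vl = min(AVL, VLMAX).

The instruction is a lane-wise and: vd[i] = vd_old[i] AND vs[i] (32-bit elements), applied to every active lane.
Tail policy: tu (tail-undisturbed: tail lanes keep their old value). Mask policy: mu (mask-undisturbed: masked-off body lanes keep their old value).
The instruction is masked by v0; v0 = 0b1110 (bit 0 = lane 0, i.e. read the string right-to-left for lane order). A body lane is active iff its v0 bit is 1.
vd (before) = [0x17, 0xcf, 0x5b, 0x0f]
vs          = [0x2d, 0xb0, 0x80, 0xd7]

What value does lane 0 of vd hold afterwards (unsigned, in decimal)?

VLMAX = VLEN×LMUL/SEW = 256×1/2/32 = 4
vl = min(AVL, VLMAX) = min(1, 4) = 1
vd[0] mask-off/keep -> 0x17
vd[1] tail/keep -> 0xcf
vd[2] tail/keep -> 0x5b
vd[3] tail/keep -> 0x0f

vd[0] = 23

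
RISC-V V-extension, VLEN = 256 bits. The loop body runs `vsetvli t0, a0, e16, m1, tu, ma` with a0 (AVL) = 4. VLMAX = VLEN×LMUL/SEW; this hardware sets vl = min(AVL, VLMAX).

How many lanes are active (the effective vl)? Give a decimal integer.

lanes per group: 256·1/16 = 16
vl ← min(4, 16) = 4

vl = 4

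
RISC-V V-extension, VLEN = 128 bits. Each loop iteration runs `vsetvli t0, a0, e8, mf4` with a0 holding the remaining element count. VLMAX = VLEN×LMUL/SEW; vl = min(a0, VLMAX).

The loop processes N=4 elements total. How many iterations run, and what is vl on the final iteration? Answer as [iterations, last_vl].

lanes per group: 128·1/4/8 = 4
iterations = ceil(4/4) = 1; final-pass vl = 4

[iterations, last_vl] = [1, 4]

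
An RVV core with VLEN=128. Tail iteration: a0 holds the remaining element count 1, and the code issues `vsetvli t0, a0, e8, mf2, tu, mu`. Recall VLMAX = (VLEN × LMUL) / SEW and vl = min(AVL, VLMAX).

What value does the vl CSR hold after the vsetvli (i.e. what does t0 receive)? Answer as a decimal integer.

VLMAX = VLEN×LMUL/SEW = 128×1/2/8 = 8
vl ← min(1, 8) = 1

vl = 1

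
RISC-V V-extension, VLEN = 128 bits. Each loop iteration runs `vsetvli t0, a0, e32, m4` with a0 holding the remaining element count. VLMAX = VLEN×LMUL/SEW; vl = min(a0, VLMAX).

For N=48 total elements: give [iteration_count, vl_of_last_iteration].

lanes per group: 128·4/32 = 16
N=48: ⌈48/16⌉ = 3 iters; last vl = 48 − 2×16 = 16

[iterations, last_vl] = [3, 16]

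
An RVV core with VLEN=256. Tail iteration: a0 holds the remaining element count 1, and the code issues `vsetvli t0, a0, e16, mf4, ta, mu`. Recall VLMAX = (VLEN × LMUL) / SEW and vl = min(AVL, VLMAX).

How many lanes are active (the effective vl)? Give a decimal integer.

vl = 1

lanes per group: 256·1/4/16 = 4
AVL=1 ≤ VLMAX=4, so vl = 1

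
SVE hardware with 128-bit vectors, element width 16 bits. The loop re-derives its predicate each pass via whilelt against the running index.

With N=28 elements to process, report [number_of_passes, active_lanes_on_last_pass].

[iterations, last_vl] = [4, 4]

lane count: 128 div 16 = 8
28 elements at 8/iter → 4 passes, remainder 4 on the last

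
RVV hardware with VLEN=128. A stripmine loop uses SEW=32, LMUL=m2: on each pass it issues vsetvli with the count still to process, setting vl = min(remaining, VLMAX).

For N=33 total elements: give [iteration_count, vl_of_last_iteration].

[iterations, last_vl] = [5, 1]

VLMAX = VLEN×LMUL/SEW = 128×2/32 = 8
iterations = ceil(33/8) = 5; final-pass vl = 1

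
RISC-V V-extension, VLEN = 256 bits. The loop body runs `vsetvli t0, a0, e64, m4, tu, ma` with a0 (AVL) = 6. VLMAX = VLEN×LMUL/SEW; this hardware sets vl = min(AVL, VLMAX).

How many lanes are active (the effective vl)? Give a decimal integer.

VLMAX = VLEN×LMUL/SEW = 256×4/64 = 16
vl ← min(6, 16) = 6

vl = 6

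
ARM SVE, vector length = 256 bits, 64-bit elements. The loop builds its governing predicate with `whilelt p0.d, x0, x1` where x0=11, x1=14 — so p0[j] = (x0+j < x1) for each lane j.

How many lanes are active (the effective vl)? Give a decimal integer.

vl = 3

register lanes = 256/64 = 4
whilelt: lane j active iff 11+j < 14 → j < 3 → 3 active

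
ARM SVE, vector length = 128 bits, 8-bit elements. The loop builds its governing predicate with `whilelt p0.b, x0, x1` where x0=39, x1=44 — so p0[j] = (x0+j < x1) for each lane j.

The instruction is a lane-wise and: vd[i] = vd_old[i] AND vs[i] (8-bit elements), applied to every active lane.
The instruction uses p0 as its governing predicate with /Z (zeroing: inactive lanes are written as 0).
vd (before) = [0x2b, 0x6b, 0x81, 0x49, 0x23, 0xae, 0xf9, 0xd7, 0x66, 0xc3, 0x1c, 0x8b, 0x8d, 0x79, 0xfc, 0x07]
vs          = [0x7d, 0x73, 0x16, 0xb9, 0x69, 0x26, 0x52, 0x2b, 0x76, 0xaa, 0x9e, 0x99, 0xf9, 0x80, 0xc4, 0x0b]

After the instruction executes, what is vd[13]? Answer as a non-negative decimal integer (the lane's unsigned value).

vd[13] = 0

lane count: 128 div 8 = 16
p0[j] = (39+j < 44); true for j=0..4 → 5 lanes set
  i=0: and(0x2b,0x7d) → 41
  i=1: and(0x6b,0x73) → 99
  i=2: and(0x81,0x16) → 0
  i=3: and(0x49,0xb9) → 9
  i=4: and(0x23,0x69) → 33
  i=5: tail/zero → 0
  i=6: tail/zero → 0
  i=7: tail/zero → 0
  i=8: tail/zero → 0
  i=9: tail/zero → 0
  i=10: tail/zero → 0
  i=11: tail/zero → 0
  i=12: tail/zero → 0
  i=13: tail/zero → 0
  i=14: tail/zero → 0
  i=15: tail/zero → 0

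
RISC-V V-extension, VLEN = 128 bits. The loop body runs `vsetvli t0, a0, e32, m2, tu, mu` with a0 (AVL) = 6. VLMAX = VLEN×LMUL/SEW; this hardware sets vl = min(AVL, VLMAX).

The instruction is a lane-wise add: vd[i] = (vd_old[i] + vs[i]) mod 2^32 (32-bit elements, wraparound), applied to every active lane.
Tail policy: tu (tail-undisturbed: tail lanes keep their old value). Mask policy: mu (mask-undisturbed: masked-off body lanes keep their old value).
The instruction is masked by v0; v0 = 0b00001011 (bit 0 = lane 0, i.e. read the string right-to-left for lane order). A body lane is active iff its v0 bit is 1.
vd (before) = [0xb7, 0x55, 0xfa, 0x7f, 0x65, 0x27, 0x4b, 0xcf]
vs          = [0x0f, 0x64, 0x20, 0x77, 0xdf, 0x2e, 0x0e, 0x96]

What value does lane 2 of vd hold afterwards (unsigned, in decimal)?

vd[2] = 250

VLMAX = (128 × 2) / 32 = 8 lanes
AVL=6 ≤ VLMAX=8, so vl = 6
[0] add(0xb7,0x0f) = 0xc6
[1] add(0x55,0x64) = 0xb9
[2] mask-off/keep = 0xfa
[3] add(0x7f,0x77) = 0xf6
[4] mask-off/keep = 0x65
[5] mask-off/keep = 0x27
[6] tail/keep = 0x4b
[7] tail/keep = 0xcf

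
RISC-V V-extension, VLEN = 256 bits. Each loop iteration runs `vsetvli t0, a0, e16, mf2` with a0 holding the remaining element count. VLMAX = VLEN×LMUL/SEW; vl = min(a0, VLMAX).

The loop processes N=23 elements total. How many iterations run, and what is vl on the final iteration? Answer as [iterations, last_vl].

[iterations, last_vl] = [3, 7]

VLMAX = (256 × 1/2) / 16 = 8 lanes
iterations = ceil(23/8) = 3; final-pass vl = 7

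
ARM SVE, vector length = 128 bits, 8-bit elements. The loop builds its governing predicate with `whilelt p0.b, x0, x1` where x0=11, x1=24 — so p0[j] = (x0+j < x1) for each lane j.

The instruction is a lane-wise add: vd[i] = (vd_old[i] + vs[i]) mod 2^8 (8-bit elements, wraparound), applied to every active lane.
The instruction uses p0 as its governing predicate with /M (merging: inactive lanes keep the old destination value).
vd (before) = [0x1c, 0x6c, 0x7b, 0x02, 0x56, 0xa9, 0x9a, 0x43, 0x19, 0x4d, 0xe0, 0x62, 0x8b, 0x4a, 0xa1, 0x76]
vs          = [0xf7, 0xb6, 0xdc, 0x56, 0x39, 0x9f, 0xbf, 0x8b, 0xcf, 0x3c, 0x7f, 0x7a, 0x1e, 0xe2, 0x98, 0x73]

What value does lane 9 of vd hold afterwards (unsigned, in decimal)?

vd[9] = 137

128-bit reg / 8-bit elem → 16 lanes
whilelt: lane j active iff 11+j < 24 → j < 13 → 13 active
  i=0: add(0x1c,0xf7) → 19
  i=1: add(0x6c,0xb6) → 34
  i=2: add(0x7b,0xdc) → 87
  i=3: add(0x02,0x56) → 88
  i=4: add(0x56,0x39) → 143
  i=5: add(0xa9,0x9f) → 72
  i=6: add(0x9a,0xbf) → 89
  i=7: add(0x43,0x8b) → 206
  i=8: add(0x19,0xcf) → 232
  i=9: add(0x4d,0x3c) → 137
  i=10: add(0xe0,0x7f) → 95
  i=11: add(0x62,0x7a) → 220
  i=12: add(0x8b,0x1e) → 169
  i=13: tail/keep → 74
  i=14: tail/keep → 161
  i=15: tail/keep → 118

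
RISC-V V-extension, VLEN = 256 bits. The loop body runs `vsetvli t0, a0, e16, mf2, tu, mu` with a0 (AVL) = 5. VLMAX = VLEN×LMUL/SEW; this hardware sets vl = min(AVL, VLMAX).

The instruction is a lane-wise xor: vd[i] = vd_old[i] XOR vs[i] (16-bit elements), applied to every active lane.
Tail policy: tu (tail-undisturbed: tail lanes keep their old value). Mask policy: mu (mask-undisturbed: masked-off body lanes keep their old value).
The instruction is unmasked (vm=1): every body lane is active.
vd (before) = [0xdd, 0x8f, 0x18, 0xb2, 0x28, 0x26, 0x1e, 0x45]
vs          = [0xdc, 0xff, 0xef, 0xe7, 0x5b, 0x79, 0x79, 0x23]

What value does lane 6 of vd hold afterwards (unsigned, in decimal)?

VLMAX = (256 × 1/2) / 16 = 8 lanes
vl ← min(5, 8) = 5
  i=0: xor(0xdd,0xdc) → 1
  i=1: xor(0x8f,0xff) → 112
  i=2: xor(0x18,0xef) → 247
  i=3: xor(0xb2,0xe7) → 85
  i=4: xor(0x28,0x5b) → 115
  i=5: tail/keep → 38
  i=6: tail/keep → 30
  i=7: tail/keep → 69

vd[6] = 30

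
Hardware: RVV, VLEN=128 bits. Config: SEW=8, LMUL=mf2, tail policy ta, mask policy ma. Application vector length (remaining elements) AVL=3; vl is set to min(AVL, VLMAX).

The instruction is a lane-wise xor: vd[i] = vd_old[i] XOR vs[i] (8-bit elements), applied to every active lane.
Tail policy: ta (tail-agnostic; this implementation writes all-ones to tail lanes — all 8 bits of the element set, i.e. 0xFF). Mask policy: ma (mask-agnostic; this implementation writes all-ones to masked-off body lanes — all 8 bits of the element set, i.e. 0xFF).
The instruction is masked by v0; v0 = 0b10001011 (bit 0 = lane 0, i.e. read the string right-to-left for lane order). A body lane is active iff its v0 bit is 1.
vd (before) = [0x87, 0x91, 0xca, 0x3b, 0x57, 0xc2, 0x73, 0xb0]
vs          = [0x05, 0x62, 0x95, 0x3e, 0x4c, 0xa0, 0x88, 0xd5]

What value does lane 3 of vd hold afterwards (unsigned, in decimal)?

vd[3] = 255

lanes per group: 128·1/2/8 = 8
AVL=3 ≤ VLMAX=8, so vl = 3
  i=0: xor(0x87,0x05) → 130
  i=1: xor(0x91,0x62) → 243
  i=2: mask-off/ones → 255
  i=3: tail/ones → 255
  i=4: tail/ones → 255
  i=5: tail/ones → 255
  i=6: tail/ones → 255
  i=7: tail/ones → 255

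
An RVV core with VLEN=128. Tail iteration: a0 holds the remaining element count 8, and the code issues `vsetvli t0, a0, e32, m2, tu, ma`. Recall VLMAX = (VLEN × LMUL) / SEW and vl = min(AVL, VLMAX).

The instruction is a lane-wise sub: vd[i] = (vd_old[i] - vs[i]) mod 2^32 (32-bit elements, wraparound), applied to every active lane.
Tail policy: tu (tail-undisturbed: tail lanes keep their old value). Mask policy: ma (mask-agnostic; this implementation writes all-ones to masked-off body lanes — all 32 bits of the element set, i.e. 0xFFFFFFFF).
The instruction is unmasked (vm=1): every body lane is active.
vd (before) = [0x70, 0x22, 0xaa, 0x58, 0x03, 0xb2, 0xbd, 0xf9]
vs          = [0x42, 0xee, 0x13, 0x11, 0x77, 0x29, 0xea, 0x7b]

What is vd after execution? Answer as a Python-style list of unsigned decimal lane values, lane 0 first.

VLMAX = VLEN×LMUL/SEW = 128×2/32 = 8
vl = min(AVL, VLMAX) = min(8, 8) = 8
[0] sub(0x70,0x42) = 0x2e
[1] sub(0x22,0xee) = 0xffffff34
[2] sub(0xaa,0x13) = 0x97
[3] sub(0x58,0x11) = 0x47
[4] sub(0x03,0x77) = 0xffffff8c
[5] sub(0xb2,0x29) = 0x89
[6] sub(0xbd,0xea) = 0xffffffd3
[7] sub(0xf9,0x7b) = 0x7e

vd = [46, 4294967092, 151, 71, 4294967180, 137, 4294967251, 126]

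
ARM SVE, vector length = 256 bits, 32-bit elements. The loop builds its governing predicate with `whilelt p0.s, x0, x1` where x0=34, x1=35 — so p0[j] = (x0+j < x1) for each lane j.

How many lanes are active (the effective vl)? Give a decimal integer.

register lanes = 256/32 = 8
active while 34+j < 35, i.e. j ∈ [0,1) capped at 8 ⇒ 1

vl = 1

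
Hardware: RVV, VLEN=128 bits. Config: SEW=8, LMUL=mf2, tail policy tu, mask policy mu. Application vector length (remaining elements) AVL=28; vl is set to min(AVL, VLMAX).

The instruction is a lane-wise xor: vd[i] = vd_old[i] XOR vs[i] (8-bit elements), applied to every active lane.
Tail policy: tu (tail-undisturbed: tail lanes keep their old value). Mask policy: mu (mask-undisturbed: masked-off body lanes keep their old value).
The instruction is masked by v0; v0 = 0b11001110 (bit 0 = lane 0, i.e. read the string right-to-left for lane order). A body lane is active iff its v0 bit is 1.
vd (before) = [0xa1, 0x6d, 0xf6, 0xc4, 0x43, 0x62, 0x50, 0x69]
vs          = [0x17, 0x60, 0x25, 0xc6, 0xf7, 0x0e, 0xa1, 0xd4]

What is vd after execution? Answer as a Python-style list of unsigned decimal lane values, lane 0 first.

lanes per group: 128·1/2/8 = 8
vl ← min(28, 8) = 8
[0] mask-off/keep = 0xa1
[1] xor(0x6d,0x60) = 0x0d
[2] xor(0xf6,0x25) = 0xd3
[3] xor(0xc4,0xc6) = 0x02
[4] mask-off/keep = 0x43
[5] mask-off/keep = 0x62
[6] xor(0x50,0xa1) = 0xf1
[7] xor(0x69,0xd4) = 0xbd

vd = [161, 13, 211, 2, 67, 98, 241, 189]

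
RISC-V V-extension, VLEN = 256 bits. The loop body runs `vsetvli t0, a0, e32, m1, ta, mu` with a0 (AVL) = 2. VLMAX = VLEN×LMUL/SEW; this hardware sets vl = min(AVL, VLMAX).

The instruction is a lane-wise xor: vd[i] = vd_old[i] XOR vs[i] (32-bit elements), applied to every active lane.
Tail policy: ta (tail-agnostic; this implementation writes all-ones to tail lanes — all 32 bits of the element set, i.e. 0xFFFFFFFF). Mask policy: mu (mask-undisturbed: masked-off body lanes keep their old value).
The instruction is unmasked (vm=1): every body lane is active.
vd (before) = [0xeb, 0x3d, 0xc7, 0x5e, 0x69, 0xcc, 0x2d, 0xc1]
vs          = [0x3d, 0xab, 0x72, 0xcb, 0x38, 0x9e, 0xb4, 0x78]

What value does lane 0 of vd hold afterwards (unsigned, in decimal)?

vd[0] = 214

lanes per group: 256·1/32 = 8
AVL=2 ≤ VLMAX=8, so vl = 2
lane  0: xor(0xeb,0x3d) ⇒ 0xd6
lane  1: xor(0x3d,0xab) ⇒ 0x96
lane  2: tail/ones ⇒ 0xffffffff
lane  3: tail/ones ⇒ 0xffffffff
lane  4: tail/ones ⇒ 0xffffffff
lane  5: tail/ones ⇒ 0xffffffff
lane  6: tail/ones ⇒ 0xffffffff
lane  7: tail/ones ⇒ 0xffffffff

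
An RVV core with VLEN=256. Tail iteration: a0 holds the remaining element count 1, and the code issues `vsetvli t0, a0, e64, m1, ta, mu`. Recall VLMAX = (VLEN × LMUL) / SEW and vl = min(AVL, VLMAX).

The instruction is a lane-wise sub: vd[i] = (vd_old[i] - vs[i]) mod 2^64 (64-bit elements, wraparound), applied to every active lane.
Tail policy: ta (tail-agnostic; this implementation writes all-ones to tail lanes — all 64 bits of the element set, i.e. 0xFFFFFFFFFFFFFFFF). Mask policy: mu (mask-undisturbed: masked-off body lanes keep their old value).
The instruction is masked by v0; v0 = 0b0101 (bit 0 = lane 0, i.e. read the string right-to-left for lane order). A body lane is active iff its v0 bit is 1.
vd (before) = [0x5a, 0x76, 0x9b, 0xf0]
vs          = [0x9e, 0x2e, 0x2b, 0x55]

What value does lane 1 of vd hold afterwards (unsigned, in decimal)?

lanes per group: 256·1/64 = 4
vl ← min(1, 4) = 1
lane  0: sub(0x5a,0x9e) ⇒ 0xffffffffffffffbc
lane  1: tail/ones ⇒ 0xffffffffffffffff
lane  2: tail/ones ⇒ 0xffffffffffffffff
lane  3: tail/ones ⇒ 0xffffffffffffffff

vd[1] = 18446744073709551615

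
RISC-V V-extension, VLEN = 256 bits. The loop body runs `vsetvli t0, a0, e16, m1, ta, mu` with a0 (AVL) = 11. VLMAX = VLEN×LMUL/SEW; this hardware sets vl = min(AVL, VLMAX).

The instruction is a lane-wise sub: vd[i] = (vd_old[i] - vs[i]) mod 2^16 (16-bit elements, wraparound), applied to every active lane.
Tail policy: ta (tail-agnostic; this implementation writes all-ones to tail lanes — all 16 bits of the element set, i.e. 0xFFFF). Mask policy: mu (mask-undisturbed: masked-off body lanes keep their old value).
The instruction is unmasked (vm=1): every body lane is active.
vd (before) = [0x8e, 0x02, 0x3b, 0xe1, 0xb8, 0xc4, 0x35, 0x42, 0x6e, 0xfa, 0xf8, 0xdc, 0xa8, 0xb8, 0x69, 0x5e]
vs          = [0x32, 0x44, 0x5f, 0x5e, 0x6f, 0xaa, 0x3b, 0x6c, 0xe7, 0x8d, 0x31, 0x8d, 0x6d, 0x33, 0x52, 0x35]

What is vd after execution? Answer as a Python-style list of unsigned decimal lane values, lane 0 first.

VLMAX = (256 × 1) / 16 = 16 lanes
vl ← min(11, 16) = 11
lane  0: sub(0x8e,0x32) ⇒ 0x5c
lane  1: sub(0x02,0x44) ⇒ 0xffbe
lane  2: sub(0x3b,0x5f) ⇒ 0xffdc
lane  3: sub(0xe1,0x5e) ⇒ 0x83
lane  4: sub(0xb8,0x6f) ⇒ 0x49
lane  5: sub(0xc4,0xaa) ⇒ 0x1a
lane  6: sub(0x35,0x3b) ⇒ 0xfffa
lane  7: sub(0x42,0x6c) ⇒ 0xffd6
lane  8: sub(0x6e,0xe7) ⇒ 0xff87
lane  9: sub(0xfa,0x8d) ⇒ 0x6d
lane 10: sub(0xf8,0x31) ⇒ 0xc7
lane 11: tail/ones ⇒ 0xffff
lane 12: tail/ones ⇒ 0xffff
lane 13: tail/ones ⇒ 0xffff
lane 14: tail/ones ⇒ 0xffff
lane 15: tail/ones ⇒ 0xffff

vd = [92, 65470, 65500, 131, 73, 26, 65530, 65494, 65415, 109, 199, 65535, 65535, 65535, 65535, 65535]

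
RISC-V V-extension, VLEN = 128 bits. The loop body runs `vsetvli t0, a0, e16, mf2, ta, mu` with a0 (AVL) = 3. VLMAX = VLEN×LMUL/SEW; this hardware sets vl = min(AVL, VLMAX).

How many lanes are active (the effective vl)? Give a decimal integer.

vl = 3

VLMAX = VLEN×LMUL/SEW = 128×1/2/16 = 4
AVL=3 ≤ VLMAX=4, so vl = 3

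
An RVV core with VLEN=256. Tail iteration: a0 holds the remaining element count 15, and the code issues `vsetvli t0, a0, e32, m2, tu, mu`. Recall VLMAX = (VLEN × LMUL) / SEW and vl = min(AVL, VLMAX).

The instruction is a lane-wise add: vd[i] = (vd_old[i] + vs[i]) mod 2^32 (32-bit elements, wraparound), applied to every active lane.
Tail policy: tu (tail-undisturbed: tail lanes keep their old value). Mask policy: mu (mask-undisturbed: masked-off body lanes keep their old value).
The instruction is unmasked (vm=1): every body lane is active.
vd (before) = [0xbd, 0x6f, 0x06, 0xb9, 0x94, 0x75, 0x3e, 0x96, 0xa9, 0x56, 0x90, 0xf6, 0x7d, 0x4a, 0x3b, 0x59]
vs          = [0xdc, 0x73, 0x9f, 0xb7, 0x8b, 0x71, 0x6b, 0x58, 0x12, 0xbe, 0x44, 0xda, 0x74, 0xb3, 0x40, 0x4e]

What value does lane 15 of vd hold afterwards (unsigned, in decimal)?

lanes per group: 256·2/32 = 16
vl = min(AVL, VLMAX) = min(15, 16) = 15
  i=0: add(0xbd,0xdc) → 409
  i=1: add(0x6f,0x73) → 226
  i=2: add(0x06,0x9f) → 165
  i=3: add(0xb9,0xb7) → 368
  i=4: add(0x94,0x8b) → 287
  i=5: add(0x75,0x71) → 230
  i=6: add(0x3e,0x6b) → 169
  i=7: add(0x96,0x58) → 238
  i=8: add(0xa9,0x12) → 187
  i=9: add(0x56,0xbe) → 276
  i=10: add(0x90,0x44) → 212
  i=11: add(0xf6,0xda) → 464
  i=12: add(0x7d,0x74) → 241
  i=13: add(0x4a,0xb3) → 253
  i=14: add(0x3b,0x40) → 123
  i=15: tail/keep → 89

vd[15] = 89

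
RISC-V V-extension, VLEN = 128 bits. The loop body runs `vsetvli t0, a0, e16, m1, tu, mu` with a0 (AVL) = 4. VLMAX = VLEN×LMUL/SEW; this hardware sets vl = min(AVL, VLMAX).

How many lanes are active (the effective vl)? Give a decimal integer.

VLMAX = (128 × 1) / 16 = 8 lanes
vl ← min(4, 8) = 4

vl = 4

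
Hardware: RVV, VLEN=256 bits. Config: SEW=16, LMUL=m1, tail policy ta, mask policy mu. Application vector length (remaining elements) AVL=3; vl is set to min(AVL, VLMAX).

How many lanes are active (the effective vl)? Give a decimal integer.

VLMAX = (256 × 1) / 16 = 16 lanes
vl ← min(3, 16) = 3

vl = 3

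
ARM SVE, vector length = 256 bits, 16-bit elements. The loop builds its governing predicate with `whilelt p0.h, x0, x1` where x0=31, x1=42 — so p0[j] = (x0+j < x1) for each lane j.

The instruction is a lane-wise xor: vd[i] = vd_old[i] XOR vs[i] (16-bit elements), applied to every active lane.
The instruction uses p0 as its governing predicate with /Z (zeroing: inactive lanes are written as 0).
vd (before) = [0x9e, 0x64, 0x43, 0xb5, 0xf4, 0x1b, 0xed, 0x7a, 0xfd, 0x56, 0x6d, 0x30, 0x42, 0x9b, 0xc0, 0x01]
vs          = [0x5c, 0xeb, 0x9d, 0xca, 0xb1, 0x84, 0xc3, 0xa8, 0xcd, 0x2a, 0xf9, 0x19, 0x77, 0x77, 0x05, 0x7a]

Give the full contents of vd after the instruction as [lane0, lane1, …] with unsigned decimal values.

register lanes = 256/16 = 16
active while 31+j < 42, i.e. j ∈ [0,11) capped at 16 ⇒ 11
lane  0: xor(0x9e,0x5c) ⇒ 0xc2
lane  1: xor(0x64,0xeb) ⇒ 0x8f
lane  2: xor(0x43,0x9d) ⇒ 0xde
lane  3: xor(0xb5,0xca) ⇒ 0x7f
lane  4: xor(0xf4,0xb1) ⇒ 0x45
lane  5: xor(0x1b,0x84) ⇒ 0x9f
lane  6: xor(0xed,0xc3) ⇒ 0x2e
lane  7: xor(0x7a,0xa8) ⇒ 0xd2
lane  8: xor(0xfd,0xcd) ⇒ 0x30
lane  9: xor(0x56,0x2a) ⇒ 0x7c
lane 10: xor(0x6d,0xf9) ⇒ 0x94
lane 11: tail/zero ⇒ 0x00
lane 12: tail/zero ⇒ 0x00
lane 13: tail/zero ⇒ 0x00
lane 14: tail/zero ⇒ 0x00
lane 15: tail/zero ⇒ 0x00

vd = [194, 143, 222, 127, 69, 159, 46, 210, 48, 124, 148, 0, 0, 0, 0, 0]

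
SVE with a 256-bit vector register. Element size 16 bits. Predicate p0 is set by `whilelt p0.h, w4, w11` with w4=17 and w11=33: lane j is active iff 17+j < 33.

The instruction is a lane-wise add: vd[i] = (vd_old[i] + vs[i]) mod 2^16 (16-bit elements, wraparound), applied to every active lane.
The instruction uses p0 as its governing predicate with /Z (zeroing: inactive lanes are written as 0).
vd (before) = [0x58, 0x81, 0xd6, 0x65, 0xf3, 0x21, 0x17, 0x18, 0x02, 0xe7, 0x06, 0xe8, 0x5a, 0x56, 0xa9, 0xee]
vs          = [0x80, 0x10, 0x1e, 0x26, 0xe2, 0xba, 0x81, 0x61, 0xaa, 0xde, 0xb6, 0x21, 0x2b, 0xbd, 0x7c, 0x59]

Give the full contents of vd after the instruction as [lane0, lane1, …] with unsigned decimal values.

vd = [216, 145, 244, 139, 469, 219, 152, 121, 172, 453, 188, 265, 133, 275, 293, 327]

256-bit reg / 16-bit elem → 16 lanes
active while 17+j < 33, i.e. j ∈ [0,16) capped at 16 ⇒ 16
lane  0: add(0x58,0x80) ⇒ 0xd8
lane  1: add(0x81,0x10) ⇒ 0x91
lane  2: add(0xd6,0x1e) ⇒ 0xf4
lane  3: add(0x65,0x26) ⇒ 0x8b
lane  4: add(0xf3,0xe2) ⇒ 0x1d5
lane  5: add(0x21,0xba) ⇒ 0xdb
lane  6: add(0x17,0x81) ⇒ 0x98
lane  7: add(0x18,0x61) ⇒ 0x79
lane  8: add(0x02,0xaa) ⇒ 0xac
lane  9: add(0xe7,0xde) ⇒ 0x1c5
lane 10: add(0x06,0xb6) ⇒ 0xbc
lane 11: add(0xe8,0x21) ⇒ 0x109
lane 12: add(0x5a,0x2b) ⇒ 0x85
lane 13: add(0x56,0xbd) ⇒ 0x113
lane 14: add(0xa9,0x7c) ⇒ 0x125
lane 15: add(0xee,0x59) ⇒ 0x147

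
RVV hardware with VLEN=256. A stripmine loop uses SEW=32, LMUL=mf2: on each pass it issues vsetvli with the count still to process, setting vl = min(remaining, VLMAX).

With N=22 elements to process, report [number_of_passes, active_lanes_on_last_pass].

VLMAX = (256 × 1/2) / 32 = 4 lanes
iterations = ceil(22/4) = 6; final-pass vl = 2

[iterations, last_vl] = [6, 2]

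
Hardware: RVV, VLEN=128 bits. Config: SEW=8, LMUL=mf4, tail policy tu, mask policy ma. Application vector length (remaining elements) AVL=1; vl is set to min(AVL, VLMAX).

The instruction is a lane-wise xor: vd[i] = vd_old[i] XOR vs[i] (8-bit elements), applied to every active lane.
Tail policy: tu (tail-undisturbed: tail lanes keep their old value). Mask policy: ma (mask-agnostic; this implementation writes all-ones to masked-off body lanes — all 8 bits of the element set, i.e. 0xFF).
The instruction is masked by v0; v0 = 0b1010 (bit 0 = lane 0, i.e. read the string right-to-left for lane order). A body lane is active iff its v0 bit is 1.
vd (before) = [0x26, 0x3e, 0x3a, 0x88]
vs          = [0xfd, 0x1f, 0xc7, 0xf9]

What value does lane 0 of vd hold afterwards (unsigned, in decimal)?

VLMAX = VLEN×LMUL/SEW = 128×1/4/8 = 4
AVL=1 ≤ VLMAX=4, so vl = 1
  i=0: mask-off/ones → 255
  i=1: tail/keep → 62
  i=2: tail/keep → 58
  i=3: tail/keep → 136

vd[0] = 255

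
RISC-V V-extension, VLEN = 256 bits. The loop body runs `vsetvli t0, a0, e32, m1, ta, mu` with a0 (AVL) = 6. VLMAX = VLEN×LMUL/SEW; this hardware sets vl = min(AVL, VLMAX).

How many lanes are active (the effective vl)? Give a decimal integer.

VLMAX = (256 × 1) / 32 = 8 lanes
AVL=6 ≤ VLMAX=8, so vl = 6

vl = 6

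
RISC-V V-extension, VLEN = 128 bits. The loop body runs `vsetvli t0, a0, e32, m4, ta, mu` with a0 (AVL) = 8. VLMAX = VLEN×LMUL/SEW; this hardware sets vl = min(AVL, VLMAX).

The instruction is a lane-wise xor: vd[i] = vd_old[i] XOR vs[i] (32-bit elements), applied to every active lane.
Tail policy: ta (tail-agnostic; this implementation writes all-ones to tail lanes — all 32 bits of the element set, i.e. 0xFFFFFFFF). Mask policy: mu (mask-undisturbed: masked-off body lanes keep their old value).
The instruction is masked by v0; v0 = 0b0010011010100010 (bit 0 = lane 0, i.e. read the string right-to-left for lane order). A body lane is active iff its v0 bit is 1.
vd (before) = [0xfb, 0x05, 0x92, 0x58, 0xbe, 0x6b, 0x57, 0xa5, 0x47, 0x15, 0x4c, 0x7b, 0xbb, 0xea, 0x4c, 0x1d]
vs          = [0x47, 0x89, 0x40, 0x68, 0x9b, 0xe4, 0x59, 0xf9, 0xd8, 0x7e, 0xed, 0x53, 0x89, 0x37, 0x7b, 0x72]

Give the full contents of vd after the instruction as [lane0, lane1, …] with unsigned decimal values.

VLMAX = (128 × 4) / 32 = 16 lanes
vl = min(AVL, VLMAX) = min(8, 16) = 8
lane  0: mask-off/keep ⇒ 0xfb
lane  1: xor(0x05,0x89) ⇒ 0x8c
lane  2: mask-off/keep ⇒ 0x92
lane  3: mask-off/keep ⇒ 0x58
lane  4: mask-off/keep ⇒ 0xbe
lane  5: xor(0x6b,0xe4) ⇒ 0x8f
lane  6: mask-off/keep ⇒ 0x57
lane  7: xor(0xa5,0xf9) ⇒ 0x5c
lane  8: tail/ones ⇒ 0xffffffff
lane  9: tail/ones ⇒ 0xffffffff
lane 10: tail/ones ⇒ 0xffffffff
lane 11: tail/ones ⇒ 0xffffffff
lane 12: tail/ones ⇒ 0xffffffff
lane 13: tail/ones ⇒ 0xffffffff
lane 14: tail/ones ⇒ 0xffffffff
lane 15: tail/ones ⇒ 0xffffffff

vd = [251, 140, 146, 88, 190, 143, 87, 92, 4294967295, 4294967295, 4294967295, 4294967295, 4294967295, 4294967295, 4294967295, 4294967295]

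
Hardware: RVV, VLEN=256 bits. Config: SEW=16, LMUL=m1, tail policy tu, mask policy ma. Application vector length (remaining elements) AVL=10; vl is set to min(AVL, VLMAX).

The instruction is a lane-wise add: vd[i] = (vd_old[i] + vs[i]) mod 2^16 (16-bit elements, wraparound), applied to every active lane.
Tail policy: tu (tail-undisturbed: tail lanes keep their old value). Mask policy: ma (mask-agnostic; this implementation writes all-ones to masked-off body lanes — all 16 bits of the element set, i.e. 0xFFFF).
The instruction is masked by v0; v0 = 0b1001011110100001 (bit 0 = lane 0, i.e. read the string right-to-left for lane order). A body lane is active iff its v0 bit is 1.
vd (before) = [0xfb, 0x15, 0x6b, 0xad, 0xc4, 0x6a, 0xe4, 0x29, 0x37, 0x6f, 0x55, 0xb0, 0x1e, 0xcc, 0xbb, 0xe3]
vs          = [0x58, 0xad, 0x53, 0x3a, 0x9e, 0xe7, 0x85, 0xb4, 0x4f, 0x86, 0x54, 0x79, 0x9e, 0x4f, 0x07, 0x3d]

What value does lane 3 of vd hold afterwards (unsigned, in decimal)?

lanes per group: 256·1/16 = 16
vl ← min(10, 16) = 10
[0] add(0xfb,0x58) = 0x153
[1] mask-off/ones = 0xffff
[2] mask-off/ones = 0xffff
[3] mask-off/ones = 0xffff
[4] mask-off/ones = 0xffff
[5] add(0x6a,0xe7) = 0x151
[6] mask-off/ones = 0xffff
[7] add(0x29,0xb4) = 0xdd
[8] add(0x37,0x4f) = 0x86
[9] add(0x6f,0x86) = 0xf5
[10] tail/keep = 0x55
[11] tail/keep = 0xb0
[12] tail/keep = 0x1e
[13] tail/keep = 0xcc
[14] tail/keep = 0xbb
[15] tail/keep = 0xe3

vd[3] = 65535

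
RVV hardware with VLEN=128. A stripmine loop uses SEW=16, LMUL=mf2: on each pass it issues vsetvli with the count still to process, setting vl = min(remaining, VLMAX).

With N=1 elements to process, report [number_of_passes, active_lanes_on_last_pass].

[iterations, last_vl] = [1, 1]

VLMAX = (128 × 1/2) / 16 = 4 lanes
iterations = ceil(1/4) = 1; final-pass vl = 1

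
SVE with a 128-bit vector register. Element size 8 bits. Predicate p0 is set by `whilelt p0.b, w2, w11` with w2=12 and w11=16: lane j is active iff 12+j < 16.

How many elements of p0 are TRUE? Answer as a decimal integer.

register lanes = 128/8 = 16
p0[j] = (12+j < 16); true for j=0..3 → 4 lanes set

vl = 4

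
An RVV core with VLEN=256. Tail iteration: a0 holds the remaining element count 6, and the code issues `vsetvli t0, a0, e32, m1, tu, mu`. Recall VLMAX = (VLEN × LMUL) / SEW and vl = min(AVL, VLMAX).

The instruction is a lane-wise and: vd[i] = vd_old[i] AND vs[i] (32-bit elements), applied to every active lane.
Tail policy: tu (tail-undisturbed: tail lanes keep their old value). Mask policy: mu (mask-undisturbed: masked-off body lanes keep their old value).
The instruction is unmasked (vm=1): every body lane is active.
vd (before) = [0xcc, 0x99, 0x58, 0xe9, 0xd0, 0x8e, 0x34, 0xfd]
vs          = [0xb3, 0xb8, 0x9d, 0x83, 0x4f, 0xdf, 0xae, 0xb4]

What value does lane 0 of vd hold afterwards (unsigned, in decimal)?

VLMAX = VLEN×LMUL/SEW = 256×1/32 = 8
AVL=6 ≤ VLMAX=8, so vl = 6
  i=0: and(0xcc,0xb3) → 128
  i=1: and(0x99,0xb8) → 152
  i=2: and(0x58,0x9d) → 24
  i=3: and(0xe9,0x83) → 129
  i=4: and(0xd0,0x4f) → 64
  i=5: and(0x8e,0xdf) → 142
  i=6: tail/keep → 52
  i=7: tail/keep → 253

vd[0] = 128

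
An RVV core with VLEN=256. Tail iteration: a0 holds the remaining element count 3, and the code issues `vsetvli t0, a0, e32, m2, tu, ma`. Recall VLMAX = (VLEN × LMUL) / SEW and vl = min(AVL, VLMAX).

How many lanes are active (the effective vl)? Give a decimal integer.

vl = 3

VLMAX = (256 × 2) / 32 = 16 lanes
AVL=3 ≤ VLMAX=16, so vl = 3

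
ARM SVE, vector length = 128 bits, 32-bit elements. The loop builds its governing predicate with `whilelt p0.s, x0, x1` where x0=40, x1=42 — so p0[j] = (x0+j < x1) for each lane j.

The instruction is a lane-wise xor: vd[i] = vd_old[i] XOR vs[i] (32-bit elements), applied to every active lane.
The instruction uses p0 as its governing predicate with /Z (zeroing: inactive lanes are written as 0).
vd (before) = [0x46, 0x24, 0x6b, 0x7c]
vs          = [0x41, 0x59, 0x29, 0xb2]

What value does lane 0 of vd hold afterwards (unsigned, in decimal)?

lane count: 128 div 32 = 4
active while 40+j < 42, i.e. j ∈ [0,2) capped at 4 ⇒ 2
[0] xor(0x46,0x41) = 0x07
[1] xor(0x24,0x59) = 0x7d
[2] tail/zero = 0x00
[3] tail/zero = 0x00

vd[0] = 7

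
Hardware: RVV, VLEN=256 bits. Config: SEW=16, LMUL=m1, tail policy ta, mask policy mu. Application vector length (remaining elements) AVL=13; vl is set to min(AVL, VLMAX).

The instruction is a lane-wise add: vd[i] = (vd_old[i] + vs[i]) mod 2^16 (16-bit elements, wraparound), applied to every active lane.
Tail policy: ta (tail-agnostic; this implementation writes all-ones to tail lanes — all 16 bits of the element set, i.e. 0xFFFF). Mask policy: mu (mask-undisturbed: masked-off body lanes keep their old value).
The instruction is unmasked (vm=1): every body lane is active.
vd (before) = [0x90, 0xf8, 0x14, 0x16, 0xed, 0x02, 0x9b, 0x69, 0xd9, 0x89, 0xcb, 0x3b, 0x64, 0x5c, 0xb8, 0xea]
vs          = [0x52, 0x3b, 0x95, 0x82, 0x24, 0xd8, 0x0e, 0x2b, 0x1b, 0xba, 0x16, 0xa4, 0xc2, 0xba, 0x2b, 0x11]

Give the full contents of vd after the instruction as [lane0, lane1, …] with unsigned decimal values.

VLMAX = VLEN×LMUL/SEW = 256×1/16 = 16
vl = min(AVL, VLMAX) = min(13, 16) = 13
  i=0: add(0x90,0x52) → 226
  i=1: add(0xf8,0x3b) → 307
  i=2: add(0x14,0x95) → 169
  i=3: add(0x16,0x82) → 152
  i=4: add(0xed,0x24) → 273
  i=5: add(0x02,0xd8) → 218
  i=6: add(0x9b,0x0e) → 169
  i=7: add(0x69,0x2b) → 148
  i=8: add(0xd9,0x1b) → 244
  i=9: add(0x89,0xba) → 323
  i=10: add(0xcb,0x16) → 225
  i=11: add(0x3b,0xa4) → 223
  i=12: add(0x64,0xc2) → 294
  i=13: tail/ones → 65535
  i=14: tail/ones → 65535
  i=15: tail/ones → 65535

vd = [226, 307, 169, 152, 273, 218, 169, 148, 244, 323, 225, 223, 294, 65535, 65535, 65535]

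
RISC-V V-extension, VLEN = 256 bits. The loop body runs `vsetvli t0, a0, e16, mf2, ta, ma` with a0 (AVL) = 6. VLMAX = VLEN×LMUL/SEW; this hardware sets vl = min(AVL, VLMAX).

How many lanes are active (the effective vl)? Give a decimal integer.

lanes per group: 256·1/2/16 = 8
AVL=6 ≤ VLMAX=8, so vl = 6

vl = 6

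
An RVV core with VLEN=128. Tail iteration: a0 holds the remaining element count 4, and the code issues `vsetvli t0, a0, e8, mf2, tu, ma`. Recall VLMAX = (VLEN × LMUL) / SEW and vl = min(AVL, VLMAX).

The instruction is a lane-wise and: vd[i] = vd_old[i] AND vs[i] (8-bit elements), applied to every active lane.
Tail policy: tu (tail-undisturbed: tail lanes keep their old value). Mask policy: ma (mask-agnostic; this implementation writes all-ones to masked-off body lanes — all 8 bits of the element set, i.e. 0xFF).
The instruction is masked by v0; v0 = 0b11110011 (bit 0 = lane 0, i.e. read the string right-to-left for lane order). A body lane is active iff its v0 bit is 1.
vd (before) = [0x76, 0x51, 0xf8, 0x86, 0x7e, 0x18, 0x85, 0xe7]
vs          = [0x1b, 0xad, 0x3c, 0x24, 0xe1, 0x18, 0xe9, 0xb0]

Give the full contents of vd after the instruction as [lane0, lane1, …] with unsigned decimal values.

vd = [18, 1, 255, 255, 126, 24, 133, 231]

lanes per group: 128·1/2/8 = 8
vl = min(AVL, VLMAX) = min(4, 8) = 4
vd[0] and(0x76,0x1b) -> 0x12
vd[1] and(0x51,0xad) -> 0x01
vd[2] mask-off/ones -> 0xff
vd[3] mask-off/ones -> 0xff
vd[4] tail/keep -> 0x7e
vd[5] tail/keep -> 0x18
vd[6] tail/keep -> 0x85
vd[7] tail/keep -> 0xe7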